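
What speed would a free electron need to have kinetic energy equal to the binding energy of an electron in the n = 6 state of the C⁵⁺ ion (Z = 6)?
2.188e+06 m/s (or 0.730% of c)

The binding energy at n = 6 for C⁵⁺ is:
E_6 = -13.6057 × 6²/6² = -13.60570 eV
|E_6| = 13.60570 eV

Convert to Joules:
KE = 13.60570 eV × (1.602177 × 10⁻¹⁹ J/eV) = 2.17987e-18 J

Using KE = ½mv²:
v = √(2·KE/m_e)
v = √(2 × 2.17987e-18 J / 9.10938 × 10⁻³¹ kg)
v = 2.188e+06 m/s

This is approximately 0.730% the speed of light.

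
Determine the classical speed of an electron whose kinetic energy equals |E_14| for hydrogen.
1.5626e+05 m/s (or 0.05% of c)

The binding energy at n = 14 for hydrogen is:
E_14 = -13.6057/14² = -0.069416837 eV
|E_14| = 0.069416837 eV

Convert to Joules:
KE = 0.069416837 eV × (1.602177 × 10⁻¹⁹ J/eV) = 1.112181e-20 J

Using KE = ½mv²:
v = √(2·KE/m_e)
v = √(2 × 1.112181e-20 J / 9.10938 × 10⁻³¹ kg)
v = 1.5626e+05 m/s

This is approximately 0.05% the speed of light.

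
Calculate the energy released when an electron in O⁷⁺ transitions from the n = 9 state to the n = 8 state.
2.855517 eV

The energy levels are E_n = -13.6057 Z² eV / n².

Energy at n = 9: E_9 = -13.6057 × 8² / 9² = -10.750182716 eV
Energy at n = 8: E_8 = -13.6057 × 8² / 8² = -13.605700000 eV

For emission (electron falling to lower state), the photon energy is:
E_photon = E_9 - E_8 = |-10.750182716 - (-13.605700000)|
E_photon = 2.855517 eV

This energy is carried away by the emitted photon.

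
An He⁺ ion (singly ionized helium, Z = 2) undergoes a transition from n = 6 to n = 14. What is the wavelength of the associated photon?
1004.67 nm

First, find the transition energy using E_n = -13.6057 Z² / n² eV:
E_6 = -13.6057 × 2² / 6² = -1.5117444 eV
E_14 = -13.6057 × 2² / 14² = -0.2776673 eV

Photon energy: |ΔE| = |E_14 - E_6| = 1.2340771 eV

Convert to wavelength using E = hc/λ with hc = 1239.84 eV·nm:
λ = hc/E = 1239.84 eV·nm / 1.2340771 eV
λ = 1004.67 nm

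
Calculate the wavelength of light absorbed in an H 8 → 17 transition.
7491.00439 nm

First, find the transition energy using E_n = -13.6057 / n² eV:
E_8 = -13.6057 / 8² = -0.21258906250 eV
E_17 = -13.6057 / 17² = -0.04707854671 eV

Photon energy: |ΔE| = |E_17 - E_8| = 0.16551051579 eV

Convert to wavelength using E = hc/λ with hc = 1239.84 eV·nm:
λ = hc/E = 1239.84 eV·nm / 0.16551051579 eV
λ = 7491.00439 nm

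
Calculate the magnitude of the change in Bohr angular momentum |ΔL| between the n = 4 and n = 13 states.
9.49115e-34 J·s (or 9ℏ)

In the Bohr model, L_n = nℏ where ℏ = 1.0545718e-34 J·s.

L_13 = 13ℏ = 1.3709433e-33 J·s
L_4 = 4ℏ = 4.2182872e-34 J·s

ΔL = L_13 - L_4 = (13 - 4)ℏ = 9ℏ
ΔL = 9 × 1.0545718e-34 J·s = 9.49115e-34 J·s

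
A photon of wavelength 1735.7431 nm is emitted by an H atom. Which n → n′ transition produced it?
n = 10 → n = 4

First, find the photon energy from the wavelength (hc = 1239.84 eV·nm):
E = hc/λ = 1239.84 eV·nm / 1735.7431 nm = 0.71429925 eV

The energy levels of hydrogen satisfy E_n = -13.6057 / n² eV, so an emission n_i → n_f releases
ΔE = 13.6057 × (1/n_f² − 1/n_i²) eV.

Setting ΔE equal to the photon energy:
1/n_f² − 1/n_i² = 0.71429925 / 13.6057 = 0.052500000

Since 1/n_i² must be positive, we need 1/n_f² > 0.052500000, i.e. n_f ≤ 4. For each allowed n_f, solve n_i = (1/n_f² − 0.052500000)^(−1/2) and check whether it is a whole number:
  n_f = 1: 1/n_i² = 1.000000000 − 0.052500000 = 0.947500000 → n_i = 1.027  (not an integer) ✗
  n_f = 2: 1/n_i² = 0.250000000 − 0.052500000 = 0.197500000 → n_i = 2.250  (not an integer) ✗
  n_f = 3: 1/n_i² = 0.111111111 − 0.052500000 = 0.058611111 → n_i = 4.131  (not an integer) ✗
  n_f = 4: 1/n_i² = 0.062500000 − 0.052500000 = 0.010000000 → n_i = 10.000  → integer, n_i = 10 ✓

Only n_f = 4 gives an integer upper level, n_i = 10.

The transition is from n = 10 to n = 4 (emission).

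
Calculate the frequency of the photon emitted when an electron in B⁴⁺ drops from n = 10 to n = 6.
1.4622e+15 Hz

First, find the transition energy:
E_10 = -13.6057 × 5² / 10² = -3.4014250 eV
E_6 = -13.6057 × 5² / 6² = -9.4484028 eV
|ΔE| = |E_6 - E_10| = 6.0469778 eV

Convert to Joules: E = 6.0469778 eV × (1.602177 × 10⁻¹⁹ J/eV) = 9.688329e-19 J

Using E = hf:
f = E/h = 9.688329e-19 J / (6.62607 × 10⁻³⁴ J·s)
f = 1.4622e+15 Hz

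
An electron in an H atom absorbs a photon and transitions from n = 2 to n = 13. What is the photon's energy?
3.321 eV

The energy levels of a hydrogen-like atom are E_n = -13.6057 eV / n².

Energy at n = 2: E_2 = -13.6057 / 2² = -3.401425 eV
Energy at n = 13: E_13 = -13.6057 / 13² = -0.080507 eV

The excitation energy is the difference:
ΔE = E_13 - E_2
ΔE = -0.080507 - (-3.401425)
ΔE = 3.321 eV

Since this is positive, energy must be absorbed (photon absorption).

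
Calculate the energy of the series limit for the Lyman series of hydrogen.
13.61 eV

The series limit corresponds to the transition from n = ∞ to n = 1.
This is the highest energy (shortest wavelength) transition in the Lyman series.

E_∞ = 0 eV
E_1 = -13.6057 / 1² = -13.61 eV

Energy at series limit:
ΔE = E_∞ - E_1 = 0 - (-13.61) = 13.61 eV

This energy equals the ionization energy from the n = 1 state of hydrogen.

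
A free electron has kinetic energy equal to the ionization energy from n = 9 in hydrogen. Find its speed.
2.43077e+05 m/s (or 0.081082% of c)

The binding energy at n = 9 for hydrogen is:
E_9 = -13.6057/9² = -0.167971605 eV
|E_9| = 0.167971605 eV

Convert to Joules:
KE = 0.167971605 eV × (1.602177 × 10⁻¹⁹ J/eV) = 2.6912024e-20 J

Using KE = ½mv²:
v = √(2·KE/m_e)
v = √(2 × 2.6912024e-20 J / 9.10938 × 10⁻³¹ kg)
v = 2.43077e+05 m/s

This is approximately 0.081082% the speed of light.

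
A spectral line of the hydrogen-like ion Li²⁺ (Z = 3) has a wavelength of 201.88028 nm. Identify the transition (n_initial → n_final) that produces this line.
n = 9 → n = 4

First, find the photon energy from the wavelength (hc = 1239.84 eV·nm):
E = hc/λ = 1239.84 eV·nm / 201.88028 nm = 6.1414617 eV

The energy levels of Li²⁺ satisfy E_n = -13.6057 × 3² / n² eV, so an emission n_i → n_f releases
ΔE = 13.6057 × 3² × (1/n_f² − 1/n_i²) eV.

Setting ΔE equal to the photon energy:
1/n_f² − 1/n_i² = 6.1414617 / (13.6057 × 3²) = 0.050154320

Since 1/n_i² must be positive, we need 1/n_f² > 0.050154320, i.e. n_f ≤ 4. For each allowed n_f, solve n_i = (1/n_f² − 0.050154320)^(−1/2) and check whether it is a whole number:
  n_f = 1: 1/n_i² = 1.000000000 − 0.050154320 = 0.949845680 → n_i = 1.026  (not an integer) ✗
  n_f = 2: 1/n_i² = 0.250000000 − 0.050154320 = 0.199845680 → n_i = 2.237  (not an integer) ✗
  n_f = 3: 1/n_i² = 0.111111111 − 0.050154320 = 0.060956791 → n_i = 4.050  (not an integer) ✗
  n_f = 4: 1/n_i² = 0.062500000 − 0.050154320 = 0.012345680 → n_i = 9.000  → integer, n_i = 9 ✓

Only n_f = 4 gives an integer upper level, n_i = 9.

The transition is from n = 9 to n = 4 (emission).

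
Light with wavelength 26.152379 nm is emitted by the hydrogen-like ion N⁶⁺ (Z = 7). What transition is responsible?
n = 5 → n = 3

First, find the photon energy from the wavelength (hc = 1239.84 eV·nm):
E = hc/λ = 1239.84 eV·nm / 26.152379 nm = 47.408307 eV

The energy levels of N⁶⁺ satisfy E_n = -13.6057 × 7² / n² eV, so an emission n_i → n_f releases
ΔE = 13.6057 × 7² × (1/n_f² − 1/n_i²) eV.

Setting ΔE equal to the photon energy:
1/n_f² − 1/n_i² = 47.408307 / (13.6057 × 7²) = 0.071111113

Since 1/n_i² must be positive, we need 1/n_f² > 0.071111113, i.e. n_f ≤ 3. For each allowed n_f, solve n_i = (1/n_f² − 0.071111113)^(−1/2) and check whether it is a whole number:
  n_f = 1: 1/n_i² = 1.000000000 − 0.071111113 = 0.928888887 → n_i = 1.038  (not an integer) ✗
  n_f = 2: 1/n_i² = 0.250000000 − 0.071111113 = 0.178888887 → n_i = 2.364  (not an integer) ✗
  n_f = 3: 1/n_i² = 0.111111111 − 0.071111113 = 0.039999998 → n_i = 5.000  → integer, n_i = 5 ✓

Only n_f = 3 gives an integer upper level, n_i = 5.

The transition is from n = 5 to n = 3 (emission).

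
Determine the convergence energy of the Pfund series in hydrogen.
0.5442 eV

The series limit corresponds to the transition from n = ∞ to n = 5.
This is the highest energy (shortest wavelength) transition in the Pfund series.

E_∞ = 0 eV
E_5 = -13.6057 / 5² = -0.5442 eV

Energy at series limit:
ΔE = E_∞ - E_5 = 0 - (-0.5442) = 0.5442 eV

This energy equals the ionization energy from the n = 5 state of hydrogen.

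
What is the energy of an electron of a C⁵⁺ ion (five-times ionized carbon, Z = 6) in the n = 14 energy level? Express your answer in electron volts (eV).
-2.50 eV

The energy levels of a hydrogen-like atom are given by:
E_n = -13.6057 Z² / n² eV  (with Z = 6 for C⁵⁺)

For n = 14:
E_14 = -13.6057 × 6² / 14²
E_14 = -13.6057 × 36 / 196
E_14 = -2.50 eV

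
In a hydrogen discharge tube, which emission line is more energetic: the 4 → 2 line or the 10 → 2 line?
10 → 2

Calculate the energy for each transition:

Transition 4 → 2:
ΔE₁ = |E_2 - E_4| = |-13.6057/2² - (-13.6057/4²)|
ΔE₁ = |-3.401425000000 - (-0.850356250000)| = 2.551068750 eV

Transition 10 → 2:
ΔE₂ = |E_2 - E_10| = |-13.6057/2² - (-13.6057/10²)|
ΔE₂ = |-3.401425000000 - (-0.136057000000)| = 3.265368000 eV

Since 3.265368000 eV > 2.551068750 eV, the transition 10 → 2 emits the more energetic photon.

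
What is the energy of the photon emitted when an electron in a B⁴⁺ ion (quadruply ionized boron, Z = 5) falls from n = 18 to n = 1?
339.09268 eV

The energy levels are E_n = -13.6057 Z² eV / n².

Energy at n = 18: E_18 = -13.6057 × 5² / 18² = -1.04982253 eV
Energy at n = 1: E_1 = -13.6057 × 5² / 1² = -340.14250000 eV

For emission (electron falling to lower state), the photon energy is:
E_photon = E_18 - E_1 = |-1.04982253 - (-340.14250000)|
E_photon = 339.09268 eV

This energy is carried away by the emitted photon.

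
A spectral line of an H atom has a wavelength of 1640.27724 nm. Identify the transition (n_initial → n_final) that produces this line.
n = 12 → n = 4

First, find the photon energy from the wavelength (hc = 1239.84 eV·nm):
E = hc/λ = 1239.84 eV·nm / 1640.27724 nm = 0.75587222 eV

The energy levels of hydrogen satisfy E_n = -13.6057 / n² eV, so an emission n_i → n_f releases
ΔE = 13.6057 × (1/n_f² − 1/n_i²) eV.

Setting ΔE equal to the photon energy:
1/n_f² − 1/n_i² = 0.75587222 / 13.6057 = 0.055555555

Since 1/n_i² must be positive, we need 1/n_f² > 0.055555555, i.e. n_f ≤ 4. For each allowed n_f, solve n_i = (1/n_f² − 0.055555555)^(−1/2) and check whether it is a whole number:
  n_f = 1: 1/n_i² = 1.000000000 − 0.055555555 = 0.944444445 → n_i = 1.029  (not an integer) ✗
  n_f = 2: 1/n_i² = 0.250000000 − 0.055555555 = 0.194444445 → n_i = 2.268  (not an integer) ✗
  n_f = 3: 1/n_i² = 0.111111111 − 0.055555555 = 0.055555556 → n_i = 4.243  (not an integer) ✗
  n_f = 4: 1/n_i² = 0.062500000 − 0.055555555 = 0.006944445 → n_i = 12.000  → integer, n_i = 12 ✓

Only n_f = 4 gives an integer upper level, n_i = 12.

The transition is from n = 12 to n = 4 (emission).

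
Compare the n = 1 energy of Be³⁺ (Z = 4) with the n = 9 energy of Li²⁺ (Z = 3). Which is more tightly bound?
Be³⁺ at n = 1 (E = -217.691 eV)

Using E_n = -13.6057 Z² / n² eV:

Be³⁺ (Z = 4) at n = 1:
E = -13.6057 × 4² / 1² = -13.6057 × 16 / 1 = -217.691200 eV

Li²⁺ (Z = 3) at n = 9:
E = -13.6057 × 3² / 9² = -13.6057 × 9 / 81 = -1.511744 eV

Since -217.691200 eV < -1.511744 eV,
Be³⁺ at n = 1 is more tightly bound (requires more energy to ionize).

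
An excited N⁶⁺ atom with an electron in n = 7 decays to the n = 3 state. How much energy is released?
60.469778 eV

The energy levels are E_n = -13.6057 Z² eV / n².

Energy at n = 7: E_7 = -13.6057 × 7² / 7² = -13.605700000 eV
Energy at n = 3: E_3 = -13.6057 × 7² / 3² = -74.075477778 eV

For emission (electron falling to lower state), the photon energy is:
E_photon = E_7 - E_3 = |-13.605700000 - (-74.075477778)|
E_photon = 60.469778 eV

This energy is carried away by the emitted photon.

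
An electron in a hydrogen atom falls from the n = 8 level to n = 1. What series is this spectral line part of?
Lyman series

The spectral series in hydrogen are named based on the final (lower) energy level:
- Lyman series: n_final = 1 (ultraviolet)
- Balmer series: n_final = 2 (visible/near-UV)
- Paschen series: n_final = 3 (infrared)
- Brackett series: n_final = 4 (infrared)
- Pfund series: n_final = 5 (far infrared)

Since this transition ends at n = 1, it belongs to the Lyman series.

For reference, this 8 → 1 line has photon energy
ΔE = 13.6057 eV × (1/1² - 1/8²) = 13.3931 eV,
corresponding to wavelength λ = hc/ΔE = 1239.84 eV·nm / 13.3931 eV = 92.57 nm in the ultraviolet region.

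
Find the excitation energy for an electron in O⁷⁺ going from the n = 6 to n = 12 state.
18.14093 eV

The energy levels of a hydrogen-like atom are E_n = -13.6057 Z² eV / n².

Energy at n = 6: E_6 = -13.6057 × 8² / 6² = -24.18791111 eV
Energy at n = 12: E_12 = -13.6057 × 8² / 12² = -6.04697778 eV

The excitation energy is the difference:
ΔE = E_12 - E_6
ΔE = -6.04697778 - (-24.18791111)
ΔE = 18.14093 eV

Since this is positive, energy must be absorbed (photon absorption).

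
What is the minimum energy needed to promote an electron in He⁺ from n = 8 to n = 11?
0.40058 eV

The energy levels of a hydrogen-like atom are E_n = -13.6057 Z² eV / n².

Energy at n = 8: E_8 = -13.6057 × 2² / 8² = -0.85035625 eV
Energy at n = 11: E_11 = -13.6057 × 2² / 11² = -0.44977521 eV

The excitation energy is the difference:
ΔE = E_11 - E_8
ΔE = -0.44977521 - (-0.85035625)
ΔE = 0.40058 eV

Since this is positive, energy must be absorbed (photon absorption).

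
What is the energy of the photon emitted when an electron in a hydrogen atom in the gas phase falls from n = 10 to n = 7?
0.142 eV

The energy levels are E_n = -13.6057 eV / n².

Energy at n = 10: E_10 = -13.6057 / 10² = -0.136057 eV
Energy at n = 7: E_7 = -13.6057 / 7² = -0.277667 eV

For emission (electron falling to lower state), the photon energy is:
E_photon = E_10 - E_7 = |-0.136057 - (-0.277667)|
E_photon = 0.142 eV

This energy is carried away by the emitted photon.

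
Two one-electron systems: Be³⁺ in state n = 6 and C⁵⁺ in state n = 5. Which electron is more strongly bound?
C⁵⁺ at n = 5 (E = -19.59221 eV)

Using E_n = -13.6057 Z² / n² eV:

Be³⁺ (Z = 4) at n = 6:
E = -13.6057 × 4² / 6² = -13.6057 × 16 / 36 = -6.04697778 eV

C⁵⁺ (Z = 6) at n = 5:
E = -13.6057 × 6² / 5² = -13.6057 × 36 / 25 = -19.59220800 eV

Since -19.59220800 eV < -6.04697778 eV,
C⁵⁺ at n = 5 is more tightly bound (requires more energy to ionize).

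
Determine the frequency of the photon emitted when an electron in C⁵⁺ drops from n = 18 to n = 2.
2.92e+16 Hz

First, find the transition energy:
E_18 = -13.6057 × 6² / 18² = -1.51174444 eV
E_2 = -13.6057 × 6² / 2² = -122.45130000 eV
|ΔE| = |E_2 - E_18| = 120.93955556 eV

Convert to Joules: E = 120.93955556 eV × (1.602177 × 10⁻¹⁹ J/eV) = 1.9377e-17 J

Using E = hf:
f = E/h = 1.9377e-17 J / (6.62607 × 10⁻³⁴ J·s)
f = 2.92e+16 Hz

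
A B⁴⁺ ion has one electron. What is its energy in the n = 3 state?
-37.79361 eV

For hydrogen-like ions, the energy levels scale with Z²:
E_n = -13.6057 Z² / n² eV

For B⁴⁺ (Z = 5) at n = 3:
E_3 = -13.6057 × 5² / 3²
E_3 = -13.6057 × 25 / 9
E_3 = -340.1425 / 9
E_3 = -37.79361 eV

The energy is 25 times more negative than hydrogen at the same n due to the stronger nuclear charge.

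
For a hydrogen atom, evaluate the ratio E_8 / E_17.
4.515625

Using E_n = -13.6057 Z² / n² eV with Z = 1:

E_8 = -13.6057 / 8² = -13.6057 / 64 = -0.21258906 eV
E_17 = -13.6057 / 17² = -13.6057 / 289 = -0.04707855 eV

The ratio is:
E_8/E_17 = (-0.21258906) / (-0.04707855)
E_8/E_17 = (-13.6057/64) / (-13.6057/289)
E_8/E_17 = 289/64
E_8/E_17 = 4.515625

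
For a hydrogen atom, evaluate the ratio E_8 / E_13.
2.640625

Using E_n = -13.6057 Z² / n² eV with Z = 1:

E_8 = -13.6057 / 8² = -13.6057 / 64 = -0.2125890625 eV
E_13 = -13.6057 / 13² = -13.6057 / 169 = -0.0805071006 eV

The ratio is:
E_8/E_13 = (-0.2125890625) / (-0.0805071006)
E_8/E_13 = (-13.6057/64) / (-13.6057/169)
E_8/E_13 = 169/64
E_8/E_13 = 2.640625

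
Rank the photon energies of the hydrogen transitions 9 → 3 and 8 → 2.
8 → 2

Calculate the energy for each transition:

Transition 9 → 3:
ΔE₁ = |E_3 - E_9| = |-13.6057/3² - (-13.6057/9²)|
ΔE₁ = |-1.511744444 - (-0.167971605)| = 1.343773 eV

Transition 8 → 2:
ΔE₂ = |E_2 - E_8| = |-13.6057/2² - (-13.6057/8²)|
ΔE₂ = |-3.401425000 - (-0.212589063)| = 3.188836 eV

Since 3.188836 eV > 1.343773 eV, the transition 8 → 2 emits the more energetic photon.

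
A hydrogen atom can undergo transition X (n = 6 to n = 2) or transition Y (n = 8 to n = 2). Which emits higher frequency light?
8 → 2

Calculate the energy for each transition:

Transition 6 → 2:
ΔE₁ = |E_2 - E_6| = |-13.6057/2² - (-13.6057/6²)|
ΔE₁ = |-3.4014250000 - (-0.3779361111)| = 3.0234889 eV

Transition 8 → 2:
ΔE₂ = |E_2 - E_8| = |-13.6057/2² - (-13.6057/8²)|
ΔE₂ = |-3.4014250000 - (-0.2125890625)| = 3.1888359 eV

Since 3.1888359 eV > 3.0234889 eV, the transition 8 → 2 emits the more energetic photon.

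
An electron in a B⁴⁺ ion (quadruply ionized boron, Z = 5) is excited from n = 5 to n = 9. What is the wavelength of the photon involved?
131.807992 nm

First, find the transition energy using E_n = -13.6057 Z² / n² eV:
E_5 = -13.6057 × 5² / 5² = -13.6057000000 eV
E_9 = -13.6057 × 5² / 9² = -4.1992901235 eV

Photon energy: |ΔE| = |E_9 - E_5| = 9.4064098765 eV

Convert to wavelength using E = hc/λ with hc = 1239.84 eV·nm:
λ = hc/E = 1239.84 eV·nm / 9.4064098765 eV
λ = 131.807992 nm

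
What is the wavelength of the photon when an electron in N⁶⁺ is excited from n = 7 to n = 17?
109.731510 nm

First, find the transition energy using E_n = -13.6057 Z² / n² eV:
E_7 = -13.6057 × 7² / 7² = -13.605700000 eV
E_17 = -13.6057 × 7² / 17² = -2.306848789 eV

Photon energy: |ΔE| = |E_17 - E_7| = 11.298851211 eV

Convert to wavelength using E = hc/λ with hc = 1239.84 eV·nm:
λ = hc/E = 1239.84 eV·nm / 11.298851211 eV
λ = 109.731510 nm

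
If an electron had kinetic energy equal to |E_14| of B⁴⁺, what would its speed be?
7.813e+05 m/s (or 0.26% of c)

The binding energy at n = 14 for B⁴⁺ is:
E_14 = -13.6057 × 5²/14² = -1.735421 eV
|E_14| = 1.735421 eV

Convert to Joules:
KE = 1.735421 eV × (1.602177 × 10⁻¹⁹ J/eV) = 2.78045e-19 J

Using KE = ½mv²:
v = √(2·KE/m_e)
v = √(2 × 2.78045e-19 J / 9.10938 × 10⁻³¹ kg)
v = 7.813e+05 m/s

This is approximately 0.26% the speed of light.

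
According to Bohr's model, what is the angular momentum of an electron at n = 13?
1.3709e-33 J·s (or 13ℏ)

In the Bohr model, angular momentum is quantized:
L = nℏ

where ℏ = h/(2π) = 1.054572e-34 J·s

For n = 13:
L = 13 × 1.054572e-34 J·s
L = 1.3709e-33 J·s

This can also be written as L = 13ℏ.
The angular momentum is an integer multiple of the reduced Planck constant.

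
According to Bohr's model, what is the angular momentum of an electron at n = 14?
1.47640e-33 J·s (or 14ℏ)

In the Bohr model, angular momentum is quantized:
L = nℏ

where ℏ = h/(2π) = 1.0545718e-34 J·s

For n = 14:
L = 14 × 1.0545718e-34 J·s
L = 1.47640e-33 J·s

This can also be written as L = 14ℏ.
The angular momentum is an integer multiple of the reduced Planck constant.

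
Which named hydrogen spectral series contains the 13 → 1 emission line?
Lyman series

The spectral series in hydrogen are named based on the final (lower) energy level:
- Lyman series: n_final = 1 (ultraviolet)
- Balmer series: n_final = 2 (visible/near-UV)
- Paschen series: n_final = 3 (infrared)
- Brackett series: n_final = 4 (infrared)
- Pfund series: n_final = 5 (far infrared)

Since this transition ends at n = 1, it belongs to the Lyman series.

For reference, this 13 → 1 line has photon energy
ΔE = 13.6057 eV × (1/1² - 1/13²) = 13.52519290 eV,
corresponding to wavelength λ = hc/ΔE = 1239.84 eV·nm / 13.52519290 eV = 91.668933 nm in the ultraviolet region.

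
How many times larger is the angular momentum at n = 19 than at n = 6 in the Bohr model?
3.1667

In the Bohr model, L_n = nℏ, so the ratio is purely the ratio of quantum numbers:

L_19/L_6 = 19ℏ / 6ℏ = 19/6 = 3.1667

The angular momentum scales linearly with n.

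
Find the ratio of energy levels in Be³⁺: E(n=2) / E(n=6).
9.000

Using E_n = -13.6057 Z² / n² eV with Z = 4:

E_2 = -13.6057 × 4² / 2² = -217.6912 / 4 = -54.422800000 eV
E_6 = -13.6057 × 4² / 6² = -217.6912 / 36 = -6.046977778 eV

The ratio is:
E_2/E_6 = (-54.422800000) / (-6.046977778)
E_2/E_6 = (-217.6912/4) / (-217.6912/36)
E_2/E_6 = 36/4
E_2/E_6 = 9.000
(Note: the Z² factors cancel in the ratio.)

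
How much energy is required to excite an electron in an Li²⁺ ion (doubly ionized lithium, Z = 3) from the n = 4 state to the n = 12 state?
6.80 eV

The energy levels of a hydrogen-like atom are E_n = -13.6057 Z² eV / n².

Energy at n = 4: E_4 = -13.6057 × 3² / 4² = -7.65321 eV
Energy at n = 12: E_12 = -13.6057 × 3² / 12² = -0.85036 eV

The excitation energy is the difference:
ΔE = E_12 - E_4
ΔE = -0.85036 - (-7.65321)
ΔE = 6.80 eV

Since this is positive, energy must be absorbed (photon absorption).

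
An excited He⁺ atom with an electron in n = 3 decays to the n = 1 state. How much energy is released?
48.37582 eV

The energy levels are E_n = -13.6057 Z² eV / n².

Energy at n = 3: E_3 = -13.6057 × 2² / 3² = -6.04697778 eV
Energy at n = 1: E_1 = -13.6057 × 2² / 1² = -54.42280000 eV

For emission (electron falling to lower state), the photon energy is:
E_photon = E_3 - E_1 = |-6.04697778 - (-54.42280000)|
E_photon = 48.37582 eV

This energy is carried away by the emitted photon.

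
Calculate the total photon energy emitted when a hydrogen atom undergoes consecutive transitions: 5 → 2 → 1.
13.061472 eV

The energy levels of hydrogen are E_n = -13.6057 / n² eV.

First transition (5 → 2):
ΔE₁ = |E_2 - E_5|
ΔE₁ = |-3.401425000000 - (-0.544228000000)| = 2.857197000 eV

Second transition (2 → 1):
ΔE₂ = |E_1 - E_2|
ΔE₂ = |-13.605700000000 - (-3.401425000000)| = 10.204275000 eV

Total energy released:
E_total = ΔE₁ + ΔE₂ = 2.857197000 + 10.204275000 = 13.061472 eV

Note: This equals the direct transition 5 → 1: 13.061472 eV ✓
Energy is conserved regardless of the path taken.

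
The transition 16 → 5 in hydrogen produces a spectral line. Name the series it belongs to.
Pfund series

The spectral series in hydrogen are named based on the final (lower) energy level:
- Lyman series: n_final = 1 (ultraviolet)
- Balmer series: n_final = 2 (visible/near-UV)
- Paschen series: n_final = 3 (infrared)
- Brackett series: n_final = 4 (infrared)
- Pfund series: n_final = 5 (far infrared)

Since this transition ends at n = 5, it belongs to the Pfund series.

For reference, this 16 → 5 line has photon energy
ΔE = 13.6057 eV × (1/5² - 1/16²) = 0.491080734 eV,
corresponding to wavelength λ = hc/ΔE = 1239.84 eV·nm / 0.491080734 eV = 2524.717 nm in the far infrared region.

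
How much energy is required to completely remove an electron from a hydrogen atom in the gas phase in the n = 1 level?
13.61 eV

The ionization energy is the energy needed to remove the electron completely (n → ∞).

For hydrogen, E_n = -13.6057 eV / n².

At n = 1: E_1 = -13.6057 / 1² = -13.60570 eV
At n = ∞: E_∞ = 0 eV

Ionization energy = E_∞ - E_1 = 0 - (-13.60570) = 13.60570 eV
Ionization energy ≈ 13.61 eV

This is also called the binding energy of the electron in state n = 1.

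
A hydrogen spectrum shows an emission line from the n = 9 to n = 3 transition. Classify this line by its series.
Paschen series

The spectral series in hydrogen are named based on the final (lower) energy level:
- Lyman series: n_final = 1 (ultraviolet)
- Balmer series: n_final = 2 (visible/near-UV)
- Paschen series: n_final = 3 (infrared)
- Brackett series: n_final = 4 (infrared)
- Pfund series: n_final = 5 (far infrared)

Since this transition ends at n = 3, it belongs to the Paschen series.

For reference, this 9 → 3 line has photon energy
ΔE = 13.6057 eV × (1/3² - 1/9²) = 1.3437728395 eV,
corresponding to wavelength λ = hc/ΔE = 1239.84 eV·nm / 1.3437728395 eV = 922.655946 nm in the infrared region.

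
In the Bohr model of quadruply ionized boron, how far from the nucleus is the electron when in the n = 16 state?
2.70939 nm (or 27.09387 Å)

The Bohr radius formula is:
r_n = n² a₀ / Z

where a₀ = 0.05291772 nm is the Bohr radius.

For B⁴⁺ (Z = 5) at n = 16:
r_16 = 16² × 0.05291772 nm / 5
r_16 = 256 × 0.05291772 nm / 5
r_16 = 13.546936 nm / 5
r_16 = 2.70939 nm

The electron orbits at approximately 2.70939 nm from the nucleus.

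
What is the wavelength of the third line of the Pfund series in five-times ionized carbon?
103.85 nm

The lines of a series are numbered from the longest wavelength (smallest ΔE) outward; the third line is the transition from n = n_f + 3 to n_f.
The Pfund series has all transitions ending at n_f = 5.

For C⁵⁺ (Z = 6), the third line (γ-line) is the jump from n = 8 to n = 5:
E_8 = -13.6057 × 6² / 8² = -7.65321 eV
E_5 = -13.6057 × 6² / 5² = -19.59221 eV
ΔE = E_8 - E_5 = 11.93900 eV

λ = hc/E = 1239.84 eV·nm / 11.93900 eV
λ = 103.85 nm

This is the γ-line of the Pfund series in C⁵⁺.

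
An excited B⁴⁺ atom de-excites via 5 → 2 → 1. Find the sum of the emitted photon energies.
326.5368 eV

The energy levels of B⁴⁺ are E_n = -13.6057 × 5² / n² eV.

First transition (5 → 2):
ΔE₁ = |E_2 - E_5|
ΔE₁ = |-85.0356250000 - (-13.6057000000)| = 71.4299250 eV

Second transition (2 → 1):
ΔE₂ = |E_1 - E_2|
ΔE₂ = |-340.1425000000 - (-85.0356250000)| = 255.1068750 eV

Total energy released:
E_total = ΔE₁ + ΔE₂ = 71.4299250 + 255.1068750 = 326.5368 eV

Note: This equals the direct transition 5 → 1: 326.5368 eV ✓
Energy is conserved regardless of the path taken.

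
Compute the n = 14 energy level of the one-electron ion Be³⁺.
-1.11 eV

For hydrogen-like ions, the energy levels scale with Z²:
E_n = -13.6057 Z² / n² eV

For Be³⁺ (Z = 4) at n = 14:
E_14 = -13.6057 × 4² / 14²
E_14 = -13.6057 × 16 / 196
E_14 = -217.6912 / 196
E_14 = -1.11 eV

The energy is 16 times more negative than hydrogen at the same n due to the stronger nuclear charge.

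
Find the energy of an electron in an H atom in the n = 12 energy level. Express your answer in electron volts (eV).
-0.094 eV

The energy levels of a hydrogen-like atom are given by:
E_n = -13.6057 eV / n²

For n = 12:
E_12 = -13.6057 eV / 12²
E_12 = -13.6057 eV / 144
E_12 = -0.094 eV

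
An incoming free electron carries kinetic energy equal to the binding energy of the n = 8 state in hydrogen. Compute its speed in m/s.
2.735e+05 m/s (or 0.09122% of c)

The binding energy at n = 8 for hydrogen is:
E_8 = -13.6057/8² = -0.2125891 eV
|E_8| = 0.2125891 eV

Convert to Joules:
KE = 0.2125891 eV × (1.602177 × 10⁻¹⁹ J/eV) = 3.40605e-20 J

Using KE = ½mv²:
v = √(2·KE/m_e)
v = √(2 × 3.40605e-20 J / 9.10938 × 10⁻³¹ kg)
v = 2.735e+05 m/s

This is approximately 0.09122% the speed of light.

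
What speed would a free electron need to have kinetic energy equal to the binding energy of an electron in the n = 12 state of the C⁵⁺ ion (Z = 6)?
1.094e+06 m/s (or 0.36% of c)

The binding energy at n = 12 for C⁵⁺ is:
E_12 = -13.6057 × 6²/12² = -3.401425 eV
|E_12| = 3.401425 eV

Convert to Joules:
KE = 3.401425 eV × (1.602177 × 10⁻¹⁹ J/eV) = 5.44968e-19 J

Using KE = ½mv²:
v = √(2·KE/m_e)
v = √(2 × 5.44968e-19 J / 9.10938 × 10⁻³¹ kg)
v = 1.094e+06 m/s

This is approximately 0.36% the speed of light.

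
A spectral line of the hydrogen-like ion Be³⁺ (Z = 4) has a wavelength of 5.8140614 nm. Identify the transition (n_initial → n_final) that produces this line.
n = 7 → n = 1

First, find the photon energy from the wavelength (hc = 1239.84 eV·nm):
E = hc/λ = 1239.84 eV·nm / 5.8140614 nm = 213.24852 eV

The energy levels of Be³⁺ satisfy E_n = -13.6057 × 4² / n² eV, so an emission n_i → n_f releases
ΔE = 13.6057 × 4² × (1/n_f² − 1/n_i²) eV.

Setting ΔE equal to the photon energy:
1/n_f² − 1/n_i² = 213.24852 / (13.6057 × 4²) = 0.97959183

Since 1/n_i² must be positive, we need 1/n_f² > 0.97959183, i.e. n_f ≤ 1. For each allowed n_f, solve n_i = (1/n_f² − 0.97959183)^(−1/2) and check whether it is a whole number:
  n_f = 1: 1/n_i² = 1.00000000 − 0.97959183 = 0.02040817 → n_i = 7.000  → integer, n_i = 7 ✓

Only n_f = 1 gives an integer upper level, n_i = 7.

The transition is from n = 7 to n = 1 (emission).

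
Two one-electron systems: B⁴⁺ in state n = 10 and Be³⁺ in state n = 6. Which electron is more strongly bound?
Be³⁺ at n = 6 (E = -6.047 eV)

Using E_n = -13.6057 Z² / n² eV:

B⁴⁺ (Z = 5) at n = 10:
E = -13.6057 × 5² / 10² = -13.6057 × 25 / 100 = -3.401425 eV

Be³⁺ (Z = 4) at n = 6:
E = -13.6057 × 4² / 6² = -13.6057 × 16 / 36 = -6.046978 eV

Since -6.046978 eV < -3.401425 eV,
Be³⁺ at n = 6 is more tightly bound (requires more energy to ionize).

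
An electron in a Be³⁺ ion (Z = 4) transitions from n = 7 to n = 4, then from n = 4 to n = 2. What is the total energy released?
49.9801 eV

The energy levels of Be³⁺ are E_n = -13.6057 × 4² / n² eV.

First transition (7 → 4):
ΔE₁ = |E_4 - E_7|
ΔE₁ = |-13.6057000000 - (-4.4426775510)| = 9.1630224 eV

Second transition (4 → 2):
ΔE₂ = |E_2 - E_4|
ΔE₂ = |-54.4228000000 - (-13.6057000000)| = 40.8171000 eV

Total energy released:
E_total = ΔE₁ + ΔE₂ = 9.1630224 + 40.8171000 = 49.9801 eV

Note: This equals the direct transition 7 → 2: 49.9801 eV ✓
Energy is conserved regardless of the path taken.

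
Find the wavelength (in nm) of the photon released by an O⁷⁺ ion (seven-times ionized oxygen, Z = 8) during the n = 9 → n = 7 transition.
176.602115 nm

First, find the transition energy using E_n = -13.6057 Z² / n² eV:
E_9 = -13.6057 × 8² / 9² = -10.7501827160 eV
E_7 = -13.6057 × 8² / 7² = -17.7707102041 eV

Photon energy: |ΔE| = |E_7 - E_9| = 7.0205274881 eV

Convert to wavelength using E = hc/λ with hc = 1239.84 eV·nm:
λ = hc/E = 1239.84 eV·nm / 7.0205274881 eV
λ = 176.602115 nm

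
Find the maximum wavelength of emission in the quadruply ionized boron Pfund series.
298.23 nm

The longest wavelength corresponds to the smallest energy transition in the series.
The Pfund series has all transitions ending at n_f = 5.

For B⁴⁺ (Z = 5), the first line (α-line) is the jump from n = 6 to n = 5:
E_6 = -13.6057 × 5² / 6² = -9.448403 eV
E_5 = -13.6057 × 5² / 5² = -13.605700 eV
ΔE = E_6 - E_5 = 4.157297 eV

λ = hc/E = 1239.84 eV·nm / 4.157297 eV
λ = 298.23 nm

This is the α-line of the Pfund series in B⁴⁺.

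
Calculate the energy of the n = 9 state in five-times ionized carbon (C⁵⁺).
-6.0470 eV

For hydrogen-like ions, the energy levels scale with Z²:
E_n = -13.6057 Z² / n² eV

For C⁵⁺ (Z = 6) at n = 9:
E_9 = -13.6057 × 6² / 9²
E_9 = -13.6057 × 36 / 81
E_9 = -489.8052 / 81
E_9 = -6.0470 eV

The energy is 36 times more negative than hydrogen at the same n due to the stronger nuclear charge.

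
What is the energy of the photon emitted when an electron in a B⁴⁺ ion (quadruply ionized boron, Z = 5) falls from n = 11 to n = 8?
2.50363 eV

The energy levels are E_n = -13.6057 Z² eV / n².

Energy at n = 11: E_11 = -13.6057 × 5² / 11² = -2.81109504 eV
Energy at n = 8: E_8 = -13.6057 × 5² / 8² = -5.31472656 eV

For emission (electron falling to lower state), the photon energy is:
E_photon = E_11 - E_8 = |-2.81109504 - (-5.31472656)|
E_photon = 2.50363 eV

This energy is carried away by the emitted photon.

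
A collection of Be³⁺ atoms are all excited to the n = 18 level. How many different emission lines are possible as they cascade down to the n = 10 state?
36

The electron can occupy levels n = 10, 11, ..., 18 during de-excitation — that is m = 18 - 10 + 1 = 9 distinct levels.

The number of distinct spectral lines equals the number of ways to choose 2 of these m levels (each pair gives one possible emission transition):

Number of lines = m(m-1)/2 = 9×8/2 = 36

These correspond to all possible transitions between the 9 levels:
18 → 17, 18 → 16, 18 → 15, 18 → 14, 18 → 13, 18 → 12, 18 → 11, 18 → 10...

Each transition produces a photon with a unique energy (and thus wavelength). This count does not depend on Z.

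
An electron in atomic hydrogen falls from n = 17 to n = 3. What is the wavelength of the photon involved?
846.50022 nm

First, find the transition energy using E_n = -13.6057 / n² eV:
E_17 = -13.6057 / 17² = -0.047078547 eV
E_3 = -13.6057 / 3² = -1.511744444 eV

Photon energy: |ΔE| = |E_3 - E_17| = 1.464665897 eV

Convert to wavelength using E = hc/λ with hc = 1239.84 eV·nm:
λ = hc/E = 1239.84 eV·nm / 1.464665897 eV
λ = 846.50022 nm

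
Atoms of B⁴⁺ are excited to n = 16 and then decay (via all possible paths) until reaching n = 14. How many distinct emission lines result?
3

The electron can occupy levels n = 14, 15, ..., 16 during de-excitation — that is m = 16 - 14 + 1 = 3 distinct levels.

The number of distinct spectral lines equals the number of ways to choose 2 of these m levels (each pair gives one possible emission transition):

Number of lines = m(m-1)/2 = 3×2/2 = 3

These correspond to all possible transitions between the 3 levels:
16 → 15, 16 → 14, 15 → 14

Each transition produces a photon with a unique energy (and thus wavelength). This count does not depend on Z.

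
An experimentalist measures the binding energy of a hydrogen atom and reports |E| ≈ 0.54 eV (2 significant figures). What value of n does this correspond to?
n = 5

The exact energy levels follow E_n = -13.6057 eV / n².

The measured value (-0.54 eV) is reported to only 2 significant figures, so we must test candidate n values and see which one matches to that precision.

Candidate energies:
  n = 3:  E = -13.6057/3² = -1.51174 eV
  n = 4:  E = -13.6057/4² = -0.85036 eV
  n = 5:  E = -13.6057/5² = -0.54423 eV  ← matches
  n = 6:  E = -13.6057/6² = -0.37794 eV
  n = 7:  E = -13.6057/7² = -0.27767 eV

Checking against the measurement of -0.54 eV (2 sig figs), only n = 5 agrees:
E_5 = -0.54423 eV, which rounds to -0.54 eV ✓

Therefore n = 5.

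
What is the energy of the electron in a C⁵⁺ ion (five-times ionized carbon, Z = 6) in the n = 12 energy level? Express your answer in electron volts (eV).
-3.4014 eV

The energy levels of a hydrogen-like atom are given by:
E_n = -13.6057 Z² / n² eV  (with Z = 6 for C⁵⁺)

For n = 12:
E_12 = -13.6057 × 6² / 12²
E_12 = -13.6057 × 36 / 144
E_12 = -3.4014 eV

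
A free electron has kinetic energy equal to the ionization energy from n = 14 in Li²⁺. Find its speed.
4.69e+05 m/s (or 0.15637% of c)

The binding energy at n = 14 for Li²⁺ is:
E_14 = -13.6057 × 3²/14² = -0.6247515 eV
|E_14| = 0.6247515 eV

Convert to Joules:
KE = 0.6247515 eV × (1.602177 × 10⁻¹⁹ J/eV) = 1.0010e-19 J

Using KE = ½mv²:
v = √(2·KE/m_e)
v = √(2 × 1.0010e-19 J / 9.10938 × 10⁻³¹ kg)
v = 4.69e+05 m/s

This is approximately 0.15637% the speed of light.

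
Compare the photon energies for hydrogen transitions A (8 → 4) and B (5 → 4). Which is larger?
8 → 4

Calculate the energy for each transition:

Transition 8 → 4:
ΔE₁ = |E_4 - E_8| = |-13.6057/4² - (-13.6057/8²)|
ΔE₁ = |-0.8503562500 - (-0.2125890625)| = 0.6377672 eV

Transition 5 → 4:
ΔE₂ = |E_4 - E_5| = |-13.6057/4² - (-13.6057/5²)|
ΔE₂ = |-0.8503562500 - (-0.5442280000)| = 0.3061283 eV

Since 0.6377672 eV > 0.3061283 eV, the transition 8 → 4 emits the more energetic photon.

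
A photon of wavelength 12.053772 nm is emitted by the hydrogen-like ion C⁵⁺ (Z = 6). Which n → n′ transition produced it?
n = 5 → n = 2

First, find the photon energy from the wavelength (hc = 1239.84 eV·nm):
E = hc/λ = 1239.84 eV·nm / 12.053772 nm = 102.85909 eV

The energy levels of C⁵⁺ satisfy E_n = -13.6057 × 6² / n² eV, so an emission n_i → n_f releases
ΔE = 13.6057 × 6² × (1/n_f² − 1/n_i²) eV.

Setting ΔE equal to the photon energy:
1/n_f² − 1/n_i² = 102.85909 / (13.6057 × 6²) = 0.21000000

Since 1/n_i² must be positive, we need 1/n_f² > 0.21000000, i.e. n_f ≤ 2. For each allowed n_f, solve n_i = (1/n_f² − 0.21000000)^(−1/2) and check whether it is a whole number:
  n_f = 1: 1/n_i² = 1.00000000 − 0.21000000 = 0.79000000 → n_i = 1.125  (not an integer) ✗
  n_f = 2: 1/n_i² = 0.25000000 − 0.21000000 = 0.04000000 → n_i = 5.000  → integer, n_i = 5 ✓

Only n_f = 2 gives an integer upper level, n_i = 5.

The transition is from n = 5 to n = 2 (emission).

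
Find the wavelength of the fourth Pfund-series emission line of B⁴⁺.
131.808 nm

The lines of a series are numbered from the longest wavelength (smallest ΔE) outward; the fourth line is the transition from n = n_f + 4 to n_f.
The Pfund series has all transitions ending at n_f = 5.

For B⁴⁺ (Z = 5), the fourth line (δ-line) is the jump from n = 9 to n = 5:
E_9 = -13.6057 × 5² / 9² = -4.1992901 eV
E_5 = -13.6057 × 5² / 5² = -13.6057000 eV
ΔE = E_9 - E_5 = 9.4064099 eV

λ = hc/E = 1239.84 eV·nm / 9.4064099 eV
λ = 131.808 nm

This is the δ-line of the Pfund series in B⁴⁺.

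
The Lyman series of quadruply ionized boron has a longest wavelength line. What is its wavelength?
4.860081 nm

The longest wavelength corresponds to the smallest energy transition in the series.
The Lyman series has all transitions ending at n_f = 1.

For B⁴⁺ (Z = 5), the first line (α-line) is the jump from n = 2 to n = 1:
E_2 = -13.6057 × 5² / 2² = -85.03562500 eV
E_1 = -13.6057 × 5² / 1² = -340.14250000 eV
ΔE = E_2 - E_1 = 255.10687500 eV

λ = hc/E = 1239.84 eV·nm / 255.10687500 eV
λ = 4.860081 nm

This is the α-line of the Lyman series in B⁴⁺.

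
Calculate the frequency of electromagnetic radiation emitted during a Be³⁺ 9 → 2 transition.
1.251e+16 Hz

First, find the transition energy:
E_9 = -13.6057 × 4² / 9² = -2.68755 eV
E_2 = -13.6057 × 4² / 2² = -54.42280 eV
|ΔE| = |E_2 - E_9| = 51.73525 eV

Convert to Joules: E = 51.73525 eV × (1.602177 × 10⁻¹⁹ J/eV) = 8.28890e-18 J

Using E = hf:
f = E/h = 8.28890e-18 J / (6.62607 × 10⁻³⁴ J·s)
f = 1.251e+16 Hz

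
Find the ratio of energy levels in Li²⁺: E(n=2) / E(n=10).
25.00

Using E_n = -13.6057 Z² / n² eV with Z = 3:

E_2 = -13.6057 × 3² / 2² = -122.4513 / 4 = -30.61282500 eV
E_10 = -13.6057 × 3² / 10² = -122.4513 / 100 = -1.22451300 eV

The ratio is:
E_2/E_10 = (-30.61282500) / (-1.22451300)
E_2/E_10 = (-122.4513/4) / (-122.4513/100)
E_2/E_10 = 100/4
E_2/E_10 = 25.00
(Note: the Z² factors cancel in the ratio.)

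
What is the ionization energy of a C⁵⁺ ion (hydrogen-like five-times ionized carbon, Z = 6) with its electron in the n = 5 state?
19.59221 eV

The ionization energy is the energy needed to remove the electron completely (n → ∞).

For a hydrogen-like ion with Z = 6, E_n = -13.6057 Z² / n² eV.

At n = 5: E_5 = -13.6057 × 6² / 5² = -19.59220800 eV
At n = ∞: E_∞ = 0 eV

Ionization energy = E_∞ - E_5 = 0 - (-19.59220800) = 19.59220800 eV
Ionization energy ≈ 19.59221 eV

This is also called the binding energy of the electron in state n = 5.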